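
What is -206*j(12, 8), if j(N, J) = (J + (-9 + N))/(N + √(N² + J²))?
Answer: 3399/8 - 1133*√13/8 ≈ -85.761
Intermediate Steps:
j(N, J) = (-9 + J + N)/(N + √(J² + N²))
-206*j(12, 8) = -206*(-9 + 8 + 12)/(12 + √(8² + 12²)) = -206*11/(12 + √(64 + 144)) = -206*11/(12 + √208) = -206*11/(12 + 4*√13) = -2266/(12 + 4*√13)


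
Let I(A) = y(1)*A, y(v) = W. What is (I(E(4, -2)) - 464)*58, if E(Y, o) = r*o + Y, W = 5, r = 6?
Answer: -29232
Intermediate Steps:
E(Y, o) = Y + 6*o (E(Y, o) = 6*o + Y = Y + 6*o)
y(v) = 5
I(A) = 5*A
(I(E(4, -2)) - 464)*58 = (5*(4 + 6*(-2)) - 464)*58 = (5*(4 - 12) - 464)*58 = (5*(-8) - 464)*58 = (-40 - 464)*58 = -504*58 = -29232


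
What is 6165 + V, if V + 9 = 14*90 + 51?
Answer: 7467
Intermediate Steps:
V = 1302 (V = -9 + (14*90 + 51) = -9 + (1260 + 51) = -9 + 1311 = 1302)
6165 + V = 6165 + 1302 = 7467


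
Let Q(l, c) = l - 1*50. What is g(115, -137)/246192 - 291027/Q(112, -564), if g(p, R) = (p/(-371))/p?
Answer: -13290800308663/2831454192 ≈ -4694.0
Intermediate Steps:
g(p, R) = -1/371 (g(p, R) = (p*(-1/371))/p = (-p/371)/p = -1/371)
Q(l, c) = -50 + l (Q(l, c) = l - 50 = -50 + l)
g(115, -137)/246192 - 291027/Q(112, -564) = -1/371/246192 - 291027/(-50 + 112) = -1/371*1/246192 - 291027/62 = -1/91337232 - 291027*1/62 = -1/91337232 - 291027/62 = -13290800308663/2831454192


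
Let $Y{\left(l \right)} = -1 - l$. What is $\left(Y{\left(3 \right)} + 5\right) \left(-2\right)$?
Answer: $-2$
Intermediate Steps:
$\left(Y{\left(3 \right)} + 5\right) \left(-2\right) = \left(\left(-1 - 3\right) + 5\right) \left(-2\right) = \left(-4 + 5\right) \left(-2\right) = 1 \left(-2\right) = -2$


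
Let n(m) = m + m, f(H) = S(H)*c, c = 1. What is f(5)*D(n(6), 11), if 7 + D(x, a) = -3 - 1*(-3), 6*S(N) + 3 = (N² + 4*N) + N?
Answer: -329/6 ≈ -54.833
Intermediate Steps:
S(N) = -½ + N²/6 + 5*N/6 (S(N) = -½ + ((N² + 4*N) + N)/6 = -½ + (N² + 5*N)/6 = -½ + (N²/6 + 5*N/6) = -½ + N²/6 + 5*N/6)
f(H) = -½ + H²/6 + 5*H/6 (f(H) = (-½ + H²/6 + 5*H/6)*1 = -½ + H²/6 + 5*H/6)
n(m) = 2*m
D(x, a) = -7 (D(x, a) = -7 + (-3 - 1*(-3)) = -7 + (-3 + 3) = -7 + 0 = -7)
f(5)*D(n(6), 11) = (-½ + (⅙)*5² + (⅚)*5)*(-7) = (-½ + (⅙)*25 + 25/6)*(-7) = (-½ + 25/6 + 25/6)*(-7) = (47/6)*(-7) = -329/6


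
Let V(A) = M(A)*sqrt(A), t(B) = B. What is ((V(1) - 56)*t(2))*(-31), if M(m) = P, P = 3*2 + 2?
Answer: 2976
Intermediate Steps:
P = 8 (P = 6 + 2 = 8)
M(m) = 8
V(A) = 8*sqrt(A)
((V(1) - 56)*t(2))*(-31) = ((8*sqrt(1) - 56)*2)*(-31) = ((8*1 - 56)*2)*(-31) = ((8 - 56)*2)*(-31) = -48*2*(-31) = -96*(-31) = 2976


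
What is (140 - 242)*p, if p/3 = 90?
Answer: -27540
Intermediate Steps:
p = 270 (p = 3*90 = 270)
(140 - 242)*p = (140 - 242)*270 = -102*270 = -27540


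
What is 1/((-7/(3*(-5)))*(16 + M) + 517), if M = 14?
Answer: 1/531 ≈ 0.0018832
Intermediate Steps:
1/((-7/(3*(-5)))*(16 + M) + 517) = 1/((-7/(3*(-5)))*(16 + 14) + 517) = 1/(-7/(-15)*30 + 517) = 1/(-7*(-1/15)*30 + 517) = 1/((7/15)*30 + 517) = 1/(14 + 517) = 1/531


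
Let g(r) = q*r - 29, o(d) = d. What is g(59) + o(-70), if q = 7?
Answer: 314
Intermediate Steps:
g(r) = -29 + 7*r (g(r) = 7*r - 29 = -29 + 7*r)
g(59) + o(-70) = (-29 + 7*59) - 70 = (-29 + 413) - 70 = 384 - 70 = 314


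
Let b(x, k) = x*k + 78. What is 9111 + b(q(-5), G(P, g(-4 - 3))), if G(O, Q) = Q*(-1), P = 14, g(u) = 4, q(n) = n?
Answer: 9209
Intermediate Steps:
G(O, Q) = -Q
b(x, k) = 78 + k*x (b(x, k) = k*x + 78 = 78 + k*x)
9111 + b(q(-5), G(P, g(-4 - 3))) = 9111 + (78 - 1*4*(-5)) = 9111 + (78 - 4*(-5)) = 9111 + (78 + 20) = 9111 + 98 = 9209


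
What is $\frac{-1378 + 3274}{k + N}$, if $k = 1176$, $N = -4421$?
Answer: $- \frac{1896}{3245} \approx -0.58428$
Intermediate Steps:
$\frac{-1378 + 3274}{k + N} = \frac{-1378 + 3274}{1176 - 4421} = \frac{1896}{-3245} = 1896 \left(- \frac{1}{3245}\right) = - \frac{1896}{3245}$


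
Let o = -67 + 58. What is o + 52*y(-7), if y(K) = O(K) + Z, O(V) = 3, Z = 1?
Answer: 199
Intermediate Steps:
y(K) = 4 (y(K) = 3 + 1 = 4)
o = -9
o + 52*y(-7) = -9 + 52*4 = -9 + 208 = 199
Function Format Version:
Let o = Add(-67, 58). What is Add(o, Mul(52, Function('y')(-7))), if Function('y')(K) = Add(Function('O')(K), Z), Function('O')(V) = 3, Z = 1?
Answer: 199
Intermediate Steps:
Function('y')(K) = 4 (Function('y')(K) = Add(3, 1) = 4)
o = -9
Add(o, Mul(52, Function('y')(-7))) = Add(-9, Mul(52, 4)) = Add(-9, 208) = 199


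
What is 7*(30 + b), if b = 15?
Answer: 315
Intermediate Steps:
7*(30 + b) = 7*(30 + 15) = 7*45 = 315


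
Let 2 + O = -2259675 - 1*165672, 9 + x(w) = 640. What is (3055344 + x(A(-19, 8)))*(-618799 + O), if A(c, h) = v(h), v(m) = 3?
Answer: -9302840184300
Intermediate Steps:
A(c, h) = 3
x(w) = 631 (x(w) = -9 + 640 = 631)
O = -2425349 (O = -2 + (-2259675 - 1*165672) = -2 + (-2259675 - 165672) = -2 - 2425347 = -2425349)
(3055344 + x(A(-19, 8)))*(-618799 + O) = (3055344 + 631)*(-618799 - 2425349) = 3055975*(-3044148) = -9302840184300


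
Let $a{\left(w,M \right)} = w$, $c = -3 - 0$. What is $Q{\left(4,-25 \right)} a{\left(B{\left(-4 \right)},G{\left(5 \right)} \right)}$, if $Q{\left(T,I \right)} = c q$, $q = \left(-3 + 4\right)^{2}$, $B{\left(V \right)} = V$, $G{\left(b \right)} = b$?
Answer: $12$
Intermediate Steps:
$c = -3$ ($c = -3 + 0 = -3$)
$q = 1$ ($q = 1^{2} = 1$)
$Q{\left(T,I \right)} = -3$ ($Q{\left(T,I \right)} = \left(-3\right) 1 = -3$)
$Q{\left(4,-25 \right)} a{\left(B{\left(-4 \right)},G{\left(5 \right)} \right)} = \left(-3\right) \left(-4\right) = 12$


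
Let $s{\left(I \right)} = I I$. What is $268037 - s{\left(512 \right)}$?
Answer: $5893$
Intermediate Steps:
$s{\left(I \right)} = I^{2}$
$268037 - s{\left(512 \right)} = 268037 - 512^{2} = 268037 - 262144 = 5893$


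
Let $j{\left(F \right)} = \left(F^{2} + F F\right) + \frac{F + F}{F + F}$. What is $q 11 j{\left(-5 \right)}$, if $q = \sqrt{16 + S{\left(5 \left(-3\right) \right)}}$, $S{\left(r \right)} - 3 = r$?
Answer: $1122$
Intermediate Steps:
$S{\left(r \right)} = 3 + r$
$j{\left(F \right)} = 1 + 2 F^{2}$ ($j{\left(F \right)} = \left(F^{2} + F^{2}\right) + \frac{2 F}{2 F} = 2 F^{2} + 2 F \frac{1}{2 F} = 2 F^{2} + 1 = 1 + 2 F^{2}$)
$q = 2$ ($q = \sqrt{16 + \left(3 + 5 \left(-3\right)\right)} = \sqrt{16 + \left(3 - 15\right)} = \sqrt{16 - 12} = \sqrt{4} = 2$)
$q 11 j{\left(-5 \right)} = 2 \cdot 11 \left(1 + 2 \left(-5\right)^{2}\right) = 22 \left(1 + 2 \cdot 25\right) = 22 \left(1 + 50\right) = 22 \cdot 51 = 1122$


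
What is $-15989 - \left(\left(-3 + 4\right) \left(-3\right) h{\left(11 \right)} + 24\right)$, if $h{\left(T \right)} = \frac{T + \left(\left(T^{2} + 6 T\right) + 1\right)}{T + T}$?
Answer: $- \frac{351689}{22} \approx -15986.0$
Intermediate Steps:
$h{\left(T \right)} = \frac{1 + T^{2} + 7 T}{2 T}$ ($h{\left(T \right)} = \frac{T + \left(1 + T^{2} + 6 T\right)}{2 T} = \left(1 + T^{2} + 7 T\right) \frac{1}{2 T} = \frac{1 + T^{2} + 7 T}{2 T}$)
$-15989 - \left(\left(-3 + 4\right) \left(-3\right) h{\left(11 \right)} + 24\right) = -15989 - \left(\left(-3 + 4\right) \left(-3\right) \frac{1 + 11 \left(7 + 11\right)}{2 \cdot 11} + 24\right) = -15989 - \left(1 \left(-3\right) \frac{1}{2} \cdot \frac{1}{11} \left(1 + 11 \cdot 18\right) + 24\right) = -15989 - \left(- 3 \cdot \frac{1}{2} \cdot \frac{1}{11} \left(1 + 198\right) + 24\right) = -15989 - \left(- 3 \cdot \frac{1}{2} \cdot \frac{1}{11} \cdot 199 + 24\right) = -15989 - \left(\left(-3\right) \frac{199}{22} + 24\right) = -15989 - \left(- \frac{597}{22} + 24\right) = -15989 - - \frac{69}{22} = -15989 + \frac{69}{22} = - \frac{351689}{22}$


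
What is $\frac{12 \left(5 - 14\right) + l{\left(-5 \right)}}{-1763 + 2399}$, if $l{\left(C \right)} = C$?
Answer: $- \frac{113}{636} \approx -0.17767$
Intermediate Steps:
$\frac{12 \left(5 - 14\right) + l{\left(-5 \right)}}{-1763 + 2399} = \frac{12 \left(5 - 14\right) - 5}{-1763 + 2399} = \frac{12 \left(-9\right) - 5}{636} = \left(-108 - 5\right) \frac{1}{636} = \left(-113\right) \frac{1}{636} = - \frac{113}{636}$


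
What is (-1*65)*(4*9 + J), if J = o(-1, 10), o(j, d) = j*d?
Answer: -1690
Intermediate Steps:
o(j, d) = d*j
J = -10 (J = 10*(-1) = -10)
(-1*65)*(4*9 + J) = (-1*65)*(4*9 - 10) = -65*(36 - 10) = -65*26 = -1690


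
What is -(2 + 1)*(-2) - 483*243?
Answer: -117363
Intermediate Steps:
-(2 + 1)*(-2) - 483*243 = -3*(-2) - 117369 = -1*(-6) - 117369 = 6 - 117369 = -117363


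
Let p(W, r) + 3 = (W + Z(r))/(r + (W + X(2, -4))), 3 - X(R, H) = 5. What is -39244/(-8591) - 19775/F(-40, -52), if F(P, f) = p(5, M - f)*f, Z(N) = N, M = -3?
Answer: -165884137/876282 ≈ -189.30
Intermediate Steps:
X(R, H) = -2 (X(R, H) = 3 - 1*5 = 3 - 5 = -2)
p(W, r) = -3 + (W + r)/(-2 + W + r) (p(W, r) = -3 + (W + r)/(r + (W - 2)) = -3 + (W + r)/(r + (-2 + W)) = -3 + (W + r)/(-2 + W + r))
F(P, f) = -2 - 2*f (F(P, f) = (2*(3 - 1*5 - (-3 - f))/(-2 + 5 + (-3 - f)))*f = (2*(3 - 5 + (3 + f))/((-f)))*f = (2*(-1/f)*(1 + f))*f = (-2*(1 + f)/f)*f = -2 - 2*f)
-39244/(-8591) - 19775/F(-40, -52) = -39244/(-8591) - 19775/(-2 - 2*(-52)) = -39244*(-1/8591) - 19775/(-2 + 104) = 39244/8591 - 19775/102 = -165884137/876282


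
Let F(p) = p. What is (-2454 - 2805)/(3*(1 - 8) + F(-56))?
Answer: 5259/77 ≈ 68.299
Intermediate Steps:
(-2454 - 2805)/(3*(1 - 8) + F(-56)) = (-2454 - 2805)/(3*(1 - 8) - 56) = -5259/(3*(-7) - 56) = -5259/(-21 - 56) = -5259/(-77) = -5259*(-1/77) = 5259/77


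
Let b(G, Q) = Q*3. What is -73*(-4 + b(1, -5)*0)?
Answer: 292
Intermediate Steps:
b(G, Q) = 3*Q
-73*(-4 + b(1, -5)*0) = -73*(-4 + (3*(-5))*0) = -73*(-4 - 15*0) = -73*(-4 + 0) = -73*(-4) = 292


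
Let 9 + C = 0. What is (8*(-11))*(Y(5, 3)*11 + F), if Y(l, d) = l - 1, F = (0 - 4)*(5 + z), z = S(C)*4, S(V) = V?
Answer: -14784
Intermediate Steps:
C = -9 (C = -9 + 0 = -9)
z = -36 (z = -9*4 = -36)
F = 124 (F = (0 - 4)*(5 - 36) = -4*(-31) = 124)
Y(l, d) = -1 + l
(8*(-11))*(Y(5, 3)*11 + F) = (8*(-11))*((-1 + 5)*11 + 124) = -88*(4*11 + 124) = -88*(44 + 124) = -88*168 = -14784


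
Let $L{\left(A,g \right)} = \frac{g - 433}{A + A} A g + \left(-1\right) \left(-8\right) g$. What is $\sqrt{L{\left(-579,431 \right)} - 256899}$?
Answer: $i \sqrt{253882} \approx 503.87 i$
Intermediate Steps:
$L{\left(A,g \right)} = 8 g + g \left(- \frac{433}{2} + \frac{g}{2}\right)$ ($L{\left(A,g \right)} = \frac{-433 + g}{2 A} A g + 8 g = \left(- \frac{433}{2} + \frac{g}{2}\right) g + 8 g = g \left(- \frac{433}{2} + \frac{g}{2}\right) + 8 g = 8 g + g \left(- \frac{433}{2} + \frac{g}{2}\right)$)
$\sqrt{L{\left(-579,431 \right)} - 256899} = \sqrt{\frac{1}{2} \cdot 431 \left(-417 + 431\right) - 256899} = \sqrt{\frac{1}{2} \cdot 431 \cdot 14 - 256899} = \sqrt{3017 - 256899} = \sqrt{-253882} = i \sqrt{253882}$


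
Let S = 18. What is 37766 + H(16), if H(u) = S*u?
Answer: 38054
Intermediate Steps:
H(u) = 18*u
37766 + H(16) = 37766 + 18*16 = 37766 + 288 = 38054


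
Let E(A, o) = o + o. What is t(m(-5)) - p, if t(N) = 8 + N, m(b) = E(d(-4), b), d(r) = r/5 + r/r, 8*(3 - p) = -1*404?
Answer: -111/2 ≈ -55.500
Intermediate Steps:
p = 107/2 (p = 3 - (-1)*404/8 = 3 - ⅛*(-404) = 3 + 101/2 = 107/2 ≈ 53.500)
d(r) = 1 + r/5 (d(r) = r*(⅕) + 1 = r/5 + 1 = 1 + r/5)
E(A, o) = 2*o
m(b) = 2*b
t(m(-5)) - p = (8 + 2*(-5)) - 1*107/2 = (8 - 10) - 107/2 = -2 - 107/2 = -111/2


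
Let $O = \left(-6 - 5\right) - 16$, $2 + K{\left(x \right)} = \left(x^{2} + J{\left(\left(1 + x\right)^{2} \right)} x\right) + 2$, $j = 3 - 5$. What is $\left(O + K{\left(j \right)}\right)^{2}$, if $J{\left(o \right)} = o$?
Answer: $625$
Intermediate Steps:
$j = -2$
$K{\left(x \right)} = x^{2} + x \left(1 + x\right)^{2}$ ($K{\left(x \right)} = -2 + \left(\left(x^{2} + \left(1 + x\right)^{2} x\right) + 2\right) = -2 + \left(\left(x^{2} + x \left(1 + x\right)^{2}\right) + 2\right) = -2 + \left(2 + x^{2} + x \left(1 + x\right)^{2}\right) = x^{2} + x \left(1 + x\right)^{2}$)
$O = -27$ ($O = -11 - 16 = -27$)
$\left(O + K{\left(j \right)}\right)^{2} = \left(-27 - 2 \left(-2 + \left(1 - 2\right)^{2}\right)\right)^{2} = \left(-27 - 2 \left(-2 + \left(-1\right)^{2}\right)\right)^{2} = \left(-27 - 2 \left(-2 + 1\right)\right)^{2} = \left(-27 - -2\right)^{2} = \left(-27 + 2\right)^{2} = \left(-25\right)^{2} = 625$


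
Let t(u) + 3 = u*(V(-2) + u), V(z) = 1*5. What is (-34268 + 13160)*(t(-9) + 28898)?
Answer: -610675548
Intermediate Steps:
V(z) = 5
t(u) = -3 + u*(5 + u)
(-34268 + 13160)*(t(-9) + 28898) = (-34268 + 13160)*((-3 + (-9)² + 5*(-9)) + 28898) = -21108*((-3 + 81 - 45) + 28898) = -21108*(33 + 28898) = -21108*28931 = -610675548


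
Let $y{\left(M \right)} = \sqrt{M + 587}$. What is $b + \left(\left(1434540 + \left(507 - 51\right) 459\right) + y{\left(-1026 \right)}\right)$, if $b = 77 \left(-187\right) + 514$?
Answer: $1629959 + i \sqrt{439} \approx 1.63 \cdot 10^{6} + 20.952 i$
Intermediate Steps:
$y{\left(M \right)} = \sqrt{587 + M}$
$b = -13885$ ($b = -14399 + 514 = -13885$)
$b + \left(\left(1434540 + \left(507 - 51\right) 459\right) + y{\left(-1026 \right)}\right) = -13885 + \left(\left(1434540 + \left(507 - 51\right) 459\right) + \sqrt{587 - 1026}\right) = -13885 + \left(\left(1434540 + 456 \cdot 459\right) + \sqrt{-439}\right) = -13885 + \left(\left(1434540 + 209304\right) + i \sqrt{439}\right) = -13885 + \left(1643844 + i \sqrt{439}\right) = 1629959 + i \sqrt{439}$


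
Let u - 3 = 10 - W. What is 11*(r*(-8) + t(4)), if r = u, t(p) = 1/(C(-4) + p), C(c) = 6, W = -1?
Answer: -12309/10 ≈ -1230.9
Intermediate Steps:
t(p) = 1/(6 + p)
u = 14 (u = 3 + (10 - 1*(-1)) = 3 + (10 + 1) = 3 + 11 = 14)
r = 14
11*(r*(-8) + t(4)) = 11*(14*(-8) + 1/(6 + 4)) = 11*(-112 + 1/10) = 11*(-1119/10) = -12309/10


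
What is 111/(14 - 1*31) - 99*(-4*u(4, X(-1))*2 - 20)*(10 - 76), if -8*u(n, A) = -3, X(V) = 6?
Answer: -2554905/17 ≈ -1.5029e+5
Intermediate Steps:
u(n, A) = 3/8 (u(n, A) = -⅛*(-3) = 3/8)
111/(14 - 1*31) - 99*(-4*u(4, X(-1))*2 - 20)*(10 - 76) = 111/(14 - 1*31) - 99*(-4*3/8*2 - 20)*(10 - 76) = 111/(14 - 31) - 99*(-3/2*2 - 20)*(-66) = 111/(-17) - 99*(-3 - 20)*(-66) = 111*(-1/17) - (-2277)*(-66) = -111/17 - 99*1518 = -111/17 - 150282 = -2554905/17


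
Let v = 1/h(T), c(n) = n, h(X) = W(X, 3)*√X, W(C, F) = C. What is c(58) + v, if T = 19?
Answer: 58 + √19/361 ≈ 58.012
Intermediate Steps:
h(X) = X^(3/2) (h(X) = X*√X = X^(3/2))
v = √19/361 (v = 1/(19^(3/2)) = 1/(19*√19) = √19/361 ≈ 0.012075)
c(58) + v = 58 + √19/361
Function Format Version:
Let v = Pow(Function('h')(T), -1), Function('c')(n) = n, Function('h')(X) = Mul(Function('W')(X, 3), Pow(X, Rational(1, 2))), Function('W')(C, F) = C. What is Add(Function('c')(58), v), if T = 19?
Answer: Add(58, Mul(Rational(1, 361), Pow(19, Rational(1, 2)))) ≈ 58.012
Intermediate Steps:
Function('h')(X) = Pow(X, Rational(3, 2)) (Function('h')(X) = Mul(X, Pow(X, Rational(1, 2))) = Pow(X, Rational(3, 2)))
v = Mul(Rational(1, 361), Pow(19, Rational(1, 2))) (v = Pow(Pow(19, Rational(3, 2)), -1) = Pow(Mul(19, Pow(19, Rational(1, 2))), -1) = Mul(Rational(1, 361), Pow(19, Rational(1, 2))) ≈ 0.012075)
Add(Function('c')(58), v) = Add(58, Mul(Rational(1, 361), Pow(19, Rational(1, 2))))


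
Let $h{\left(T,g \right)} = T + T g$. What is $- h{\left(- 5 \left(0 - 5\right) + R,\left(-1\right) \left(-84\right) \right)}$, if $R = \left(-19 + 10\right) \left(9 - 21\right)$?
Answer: $-11305$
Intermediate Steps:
$R = 108$ ($R = \left(-9\right) \left(-12\right) = 108$)
$- h{\left(- 5 \left(0 - 5\right) + R,\left(-1\right) \left(-84\right) \right)} = - \left(- 5 \left(0 - 5\right) + 108\right) \left(1 - -84\right) = - \left(\left(-5\right) \left(-5\right) + 108\right) \left(1 + 84\right) = - \left(25 + 108\right) 85 = - 133 \cdot 85 = \left(-1\right) 11305 = -11305$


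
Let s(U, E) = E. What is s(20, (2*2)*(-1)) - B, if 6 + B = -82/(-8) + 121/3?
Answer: -583/12 ≈ -48.583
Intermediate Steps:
B = 535/12 (B = -6 + (-82/(-8) + 121/3) = -6 + (-82*(-⅛) + 121*(⅓)) = -6 + (41/4 + 121/3) = -6 + 607/12 = 535/12 ≈ 44.583)
s(20, (2*2)*(-1)) - B = (2*2)*(-1) - 1*535/12 = 4*(-1) - 535/12 = -4 - 535/12 = -583/12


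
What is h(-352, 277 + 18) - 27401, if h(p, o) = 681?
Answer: -26720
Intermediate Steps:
h(-352, 277 + 18) - 27401 = 681 - 27401 = -26720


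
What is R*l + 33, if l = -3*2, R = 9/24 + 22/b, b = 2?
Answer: -141/4 ≈ -35.250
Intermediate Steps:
R = 91/8 (R = 9/24 + 22/2 = 9*(1/24) + 22*(½) = 3/8 + 11 = 91/8 ≈ 11.375)
l = -6
R*l + 33 = (91/8)*(-6) + 33 = -273/4 + 33 = -141/4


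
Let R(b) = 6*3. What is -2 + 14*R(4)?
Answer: 250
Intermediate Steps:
R(b) = 18
-2 + 14*R(4) = -2 + 14*18 = -2 + 252 = 250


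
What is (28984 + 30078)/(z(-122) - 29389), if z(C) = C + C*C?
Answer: -59062/14627 ≈ -4.0379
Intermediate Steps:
z(C) = C + C²
(28984 + 30078)/(z(-122) - 29389) = (28984 + 30078)/(-122*(1 - 122) - 29389) = 59062/(-122*(-121) - 29389) = 59062/(14762 - 29389) = 59062/(-14627) = 59062*(-1/14627) = -59062/14627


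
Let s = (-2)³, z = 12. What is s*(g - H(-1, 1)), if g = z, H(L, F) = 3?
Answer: -72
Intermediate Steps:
g = 12
s = -8
s*(g - H(-1, 1)) = -8*(12 - 1*3) = -8*(12 - 3) = -8*9 = -72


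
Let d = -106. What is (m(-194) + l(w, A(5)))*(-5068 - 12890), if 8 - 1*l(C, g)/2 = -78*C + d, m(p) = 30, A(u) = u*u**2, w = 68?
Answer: -195131628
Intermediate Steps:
A(u) = u**3
l(C, g) = 228 + 156*C (l(C, g) = 16 - 2*(-78*C - 106) = 16 - 2*(-106 - 78*C) = 16 + (212 + 156*C) = 228 + 156*C)
(m(-194) + l(w, A(5)))*(-5068 - 12890) = (30 + (228 + 156*68))*(-5068 - 12890) = (30 + (228 + 10608))*(-17958) = (30 + 10836)*(-17958) = 10866*(-17958) = -195131628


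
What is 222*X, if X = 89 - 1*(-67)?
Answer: 34632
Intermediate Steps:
X = 156 (X = 89 + 67 = 156)
222*X = 222*156 = 34632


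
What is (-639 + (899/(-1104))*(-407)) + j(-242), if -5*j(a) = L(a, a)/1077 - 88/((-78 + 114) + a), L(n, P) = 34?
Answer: -12559766555/40822608 ≈ -307.67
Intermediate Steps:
j(a) = -34/5385 + 88/(5*(36 + a)) (j(a) = -(34/1077 - 88/((-78 + 114) + a))/5 = -(34*(1/1077) - 88/(36 + a))/5 = -(34/1077 - 88/(36 + a))/5 = -34/5385 + 88/(5*(36 + a)))
(-639 + (899/(-1104))*(-407)) + j(-242) = (-639 + (899/(-1104))*(-407)) + 2*(46776 - 17*(-242))/(5385*(36 - 242)) = (-639 + (899*(-1/1104))*(-407)) + (2/5385)*(46776 + 4114)/(-206) = (-639 - 899/1104*(-407)) + (2/5385)*(-1/206)*50890 = (-639 + 365893/1104) - 10178/110931 = -339563/1104 - 10178/110931 = -12559766555/40822608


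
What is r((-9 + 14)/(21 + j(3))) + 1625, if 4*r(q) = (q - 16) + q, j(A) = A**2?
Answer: 19453/12 ≈ 1621.1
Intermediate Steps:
r(q) = -4 + q/2 (r(q) = ((q - 16) + q)/4 = ((-16 + q) + q)/4 = (-16 + 2*q)/4 = -4 + q/2)
r((-9 + 14)/(21 + j(3))) + 1625 = (-4 + ((-9 + 14)/(21 + 3**2))/2) + 1625 = (-4 + (5/(21 + 9))/2) + 1625 = (-4 + (5/30)/2) + 1625 = (-4 + (5*(1/30))/2) + 1625 = (-4 + (1/2)*(1/6)) + 1625 = (-4 + 1/12) + 1625 = -47/12 + 1625 = 19453/12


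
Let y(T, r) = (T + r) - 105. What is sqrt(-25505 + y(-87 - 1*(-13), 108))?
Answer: 2*I*sqrt(6394) ≈ 159.93*I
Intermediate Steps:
y(T, r) = -105 + T + r
sqrt(-25505 + y(-87 - 1*(-13), 108)) = sqrt(-25505 + (-105 + (-87 - 1*(-13)) + 108)) = sqrt(-25505 + (-105 + (-87 + 13) + 108)) = sqrt(-25505 + (-105 - 74 + 108)) = sqrt(-25505 - 71) = sqrt(-25576) = 2*I*sqrt(6394)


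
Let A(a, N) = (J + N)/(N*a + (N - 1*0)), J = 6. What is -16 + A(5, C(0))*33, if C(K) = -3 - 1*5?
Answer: -117/8 ≈ -14.625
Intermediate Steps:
C(K) = -8 (C(K) = -3 - 5 = -8)
A(a, N) = (6 + N)/(N + N*a) (A(a, N) = (6 + N)/(N*a + (N - 1*0)) = (6 + N)/(N*a + (N + 0)) = (6 + N)/(N*a + N) = (6 + N)/(N + N*a))
-16 + A(5, C(0))*33 = -16 + ((6 - 8)/((-8)*(1 + 5)))*33 = -16 - ⅛*(-2)/6*33 = -16 - ⅛*⅙*(-2)*33 = -16 + (1/24)*33 = -16 + 11/8 = -117/8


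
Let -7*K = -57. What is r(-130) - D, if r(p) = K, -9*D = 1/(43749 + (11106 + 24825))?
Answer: 40875847/5019840 ≈ 8.1429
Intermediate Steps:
K = 57/7 (K = -⅐*(-57) = 57/7 ≈ 8.1429)
D = -1/717120 (D = -1/(9*(43749 + (11106 + 24825))) = -1/(9*(43749 + 35931)) = -⅑/79680 = -⅑*1/79680 = -1/717120 ≈ -1.3945e-6)
r(p) = 57/7
r(-130) - D = 57/7 - 1*(-1/717120) = 57/7 + 1/717120 = 40875847/5019840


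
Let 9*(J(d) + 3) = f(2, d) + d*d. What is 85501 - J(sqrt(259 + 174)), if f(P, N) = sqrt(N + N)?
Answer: 769103/9 - sqrt(2)*433**(1/4)/9 ≈ 85455.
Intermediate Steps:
f(P, N) = sqrt(2)*sqrt(N) (f(P, N) = sqrt(2*N) = sqrt(2)*sqrt(N))
J(d) = -3 + d**2/9 + sqrt(2)*sqrt(d)/9 (J(d) = -3 + (sqrt(2)*sqrt(d) + d*d)/9 = -3 + (sqrt(2)*sqrt(d) + d**2)/9 = -3 + (d**2 + sqrt(2)*sqrt(d))/9 = -3 + (d**2/9 + sqrt(2)*sqrt(d)/9) = -3 + d**2/9 + sqrt(2)*sqrt(d)/9)
85501 - J(sqrt(259 + 174)) = 85501 - (-3 + (sqrt(259 + 174))**2/9 + sqrt(2)*sqrt(sqrt(259 + 174))/9) = 85501 - (-3 + (sqrt(433))**2/9 + sqrt(2)*sqrt(sqrt(433))/9) = 85501 - (-3 + (1/9)*433 + sqrt(2)*433**(1/4)/9) = 85501 - (-3 + 433/9 + sqrt(2)*433**(1/4)/9) = 85501 - (406/9 + sqrt(2)*433**(1/4)/9) = 85501 + (-406/9 - sqrt(2)*433**(1/4)/9) = 769103/9 - sqrt(2)*433**(1/4)/9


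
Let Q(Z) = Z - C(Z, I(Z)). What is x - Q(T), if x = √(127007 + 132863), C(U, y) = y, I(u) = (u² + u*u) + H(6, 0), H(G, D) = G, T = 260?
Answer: 134946 + √259870 ≈ 1.3546e+5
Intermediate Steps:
I(u) = 6 + 2*u² (I(u) = (u² + u*u) + 6 = (u² + u²) + 6 = 2*u² + 6 = 6 + 2*u²)
x = √259870 ≈ 509.77
Q(Z) = -6 + Z - 2*Z² (Q(Z) = Z - (6 + 2*Z²) = Z + (-6 - 2*Z²) = -6 + Z - 2*Z²)
x - Q(T) = √259870 - (-6 + 260 - 2*260²) = √259870 - (-6 + 260 - 2*67600) = √259870 - (-6 + 260 - 135200) = √259870 - 1*(-134946) = √259870 + 134946 = 134946 + √259870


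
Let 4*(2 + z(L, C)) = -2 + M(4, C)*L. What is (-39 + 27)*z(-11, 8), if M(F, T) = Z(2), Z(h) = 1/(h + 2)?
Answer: 153/4 ≈ 38.250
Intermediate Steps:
Z(h) = 1/(2 + h)
M(F, T) = ¼ (M(F, T) = 1/(2 + 2) = 1/4 = ¼)
z(L, C) = -5/2 + L/16 (z(L, C) = -2 + (-2 + L/4)/4 = -2 + (-½ + L/16) = -5/2 + L/16)
(-39 + 27)*z(-11, 8) = (-39 + 27)*(-5/2 + (1/16)*(-11)) = -12*(-5/2 - 11/16) = -12*(-51/16) = 153/4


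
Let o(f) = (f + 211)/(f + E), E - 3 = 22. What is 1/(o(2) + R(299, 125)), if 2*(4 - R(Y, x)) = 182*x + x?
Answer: -18/205661 ≈ -8.7523e-5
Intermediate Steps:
E = 25 (E = 3 + 22 = 25)
R(Y, x) = 4 - 183*x/2 (R(Y, x) = 4 - (182*x + x)/2 = 4 - 183*x/2)
o(f) = (211 + f)/(25 + f) (o(f) = (f + 211)/(f + 25) = (211 + f)/(25 + f))
1/(o(2) + R(299, 125)) = 1/((211 + 2)/(25 + 2) + (4 - 183/2*125)) = 1/(213/27 + (4 - 22875/2)) = 1/((1/27)*213 - 22867/2) = 1/(71/9 - 22867/2) = 1/(-205661/18) = -18/205661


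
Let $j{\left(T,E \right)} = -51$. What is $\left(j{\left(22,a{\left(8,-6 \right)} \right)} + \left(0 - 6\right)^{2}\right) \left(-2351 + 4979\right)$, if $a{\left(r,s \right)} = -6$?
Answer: $-39420$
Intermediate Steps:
$\left(j{\left(22,a{\left(8,-6 \right)} \right)} + \left(0 - 6\right)^{2}\right) \left(-2351 + 4979\right) = \left(-51 + \left(0 - 6\right)^{2}\right) \left(-2351 + 4979\right) = \left(-51 + \left(-6\right)^{2}\right) 2628 = \left(-51 + 36\right) 2628 = \left(-15\right) 2628 = -39420$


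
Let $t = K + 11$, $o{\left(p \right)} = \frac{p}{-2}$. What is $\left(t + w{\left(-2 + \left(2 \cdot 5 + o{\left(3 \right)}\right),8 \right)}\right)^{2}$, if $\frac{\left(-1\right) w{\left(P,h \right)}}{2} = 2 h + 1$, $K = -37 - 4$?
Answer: $4096$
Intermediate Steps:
$o{\left(p \right)} = - \frac{p}{2}$ ($o{\left(p \right)} = p \left(- \frac{1}{2}\right) = - \frac{p}{2}$)
$K = -41$ ($K = -37 - 4 = -41$)
$w{\left(P,h \right)} = -2 - 4 h$ ($w{\left(P,h \right)} = - 2 \left(2 h + 1\right) = - 2 \left(1 + 2 h\right) = -2 - 4 h$)
$t = -30$ ($t = -41 + 11 = -30$)
$\left(t + w{\left(-2 + \left(2 \cdot 5 + o{\left(3 \right)}\right),8 \right)}\right)^{2} = \left(-30 - 34\right)^{2} = \left(-64\right)^{2} = 4096$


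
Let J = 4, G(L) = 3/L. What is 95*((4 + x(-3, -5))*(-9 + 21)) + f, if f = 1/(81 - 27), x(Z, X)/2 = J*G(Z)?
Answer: -246239/54 ≈ -4560.0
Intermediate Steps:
x(Z, X) = 24/Z (x(Z, X) = 2*(4*(3/Z)) = 2*(12/Z) = 24/Z)
f = 1/54 ≈ 0.018519
95*((4 + x(-3, -5))*(-9 + 21)) + f = 95*((4 + 24/(-3))*(-9 + 21)) + 1/54 = 95*((4 + 24*(-1/3))*12) + 1/54 = 95*((4 - 8)*12) + 1/54 = 95*(-4*12) + 1/54 = 95*(-48) + 1/54 = -4560 + 1/54 = -246239/54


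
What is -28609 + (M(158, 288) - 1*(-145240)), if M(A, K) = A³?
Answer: 4060943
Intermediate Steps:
-28609 + (M(158, 288) - 1*(-145240)) = -28609 + (158³ - 1*(-145240)) = -28609 + (3944312 + 145240) = -28609 + 4089552 = 4060943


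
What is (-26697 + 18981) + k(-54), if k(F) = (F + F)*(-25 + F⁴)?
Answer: -918335064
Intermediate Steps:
k(F) = 2*F*(-25 + F⁴) (k(F) = (2*F)*(-25 + F⁴) = 2*F*(-25 + F⁴))
(-26697 + 18981) + k(-54) = (-26697 + 18981) + 2*(-54)*(-25 + (-54)⁴) = -7716 + 2*(-54)*(-25 + 8503056) = -7716 + 2*(-54)*8503031 = -7716 - 918327348 = -918335064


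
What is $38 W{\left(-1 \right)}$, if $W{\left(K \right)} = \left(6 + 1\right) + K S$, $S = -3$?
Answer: $380$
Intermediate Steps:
$W{\left(K \right)} = 7 - 3 K$ ($W{\left(K \right)} = \left(6 + 1\right) + K \left(-3\right) = 7 - 3 K$)
$38 W{\left(-1 \right)} = 38 \left(7 - -3\right) = 38 \left(7 + 3\right) = 38 \cdot 10 = 380$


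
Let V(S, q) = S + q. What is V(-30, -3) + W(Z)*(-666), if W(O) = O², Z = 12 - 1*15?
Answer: -6027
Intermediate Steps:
Z = -3 (Z = 12 - 15 = -3)
V(-30, -3) + W(Z)*(-666) = (-30 - 3) + (-3)²*(-666) = -33 + 9*(-666) = -33 - 5994 = -6027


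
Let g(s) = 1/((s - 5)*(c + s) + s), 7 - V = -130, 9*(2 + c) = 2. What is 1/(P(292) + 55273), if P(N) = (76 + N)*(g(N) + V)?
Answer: 47017/4969179920 ≈ 9.4617e-6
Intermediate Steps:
c = -16/9 (c = -2 + (⅑)*2 = -2 + 2/9 = -16/9 ≈ -1.7778)
V = 137 (V = 7 - 1*(-130) = 7 + 130 = 137)
g(s) = 1/(s + (-5 + s)*(-16/9 + s)) (g(s) = 1/((s - 5)*(-16/9 + s) + s) = 1/((-5 + s)*(-16/9 + s) + s) = 1/(s + (-5 + s)*(-16/9 + s)))
P(N) = (76 + N)*(137 + 9/(80 - 52*N + 9*N²)) (P(N) = (76 + N)*(9/(80 - 52*N + 9*N²) + 137) = (76 + N)*(137 + 9/(80 - 52*N + 9*N²)))
1/(P(292) + 55273) = 1/((833644 - 530455*292 + 1233*292³ + 86584*292²)/(80 - 52*292 + 9*292²) + 55273) = 1/((833644 - 154892860 + 1233*24897088 + 86584*85264)/(80 - 15184 + 9*85264) + 55273) = 1/((833644 - 154892860 + 30698109504 + 7382498176)/(80 - 15184 + 767376) + 55273) = 1/(37926548464/752272 + 55273) = 1/((1/752272)*37926548464 + 55273) = 1/(2370409279/47017 + 55273) = 1/(4969179920/47017) = 47017/4969179920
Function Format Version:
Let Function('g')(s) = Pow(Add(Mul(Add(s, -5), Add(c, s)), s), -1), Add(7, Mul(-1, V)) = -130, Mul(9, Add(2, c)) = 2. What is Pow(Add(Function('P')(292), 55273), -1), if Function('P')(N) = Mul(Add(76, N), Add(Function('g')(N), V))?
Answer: Rational(47017, 4969179920) ≈ 9.4617e-6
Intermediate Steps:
c = Rational(-16, 9) (c = Add(-2, Mul(Rational(1, 9), 2)) = Add(-2, Rational(2, 9)) = Rational(-16, 9) ≈ -1.7778)
V = 137 (V = Add(7, Mul(-1, -130)) = Add(7, 130) = 137)
Function('g')(s) = Pow(Add(s, Mul(Add(-5, s), Add(Rational(-16, 9), s))), -1) (Function('g')(s) = Pow(Add(Mul(Add(s, -5), Add(Rational(-16, 9), s)), s), -1) = Pow(Add(Mul(Add(-5, s), Add(Rational(-16, 9), s)), s), -1) = Pow(Add(s, Mul(Add(-5, s), Add(Rational(-16, 9), s))), -1))
Function('P')(N) = Mul(Add(76, N), Add(137, Mul(9, Pow(Add(80, Mul(-52, N), Mul(9, Pow(N, 2))), -1)))) (Function('P')(N) = Mul(Add(76, N), Add(Mul(9, Pow(Add(80, Mul(-52, N), Mul(9, Pow(N, 2))), -1)), 137)) = Mul(Add(76, N), Add(137, Mul(9, Pow(Add(80, Mul(-52, N), Mul(9, Pow(N, 2))), -1)))))
Pow(Add(Function('P')(292), 55273), -1) = Pow(Add(Mul(Pow(Add(80, Mul(-52, 292), Mul(9, Pow(292, 2))), -1), Add(833644, Mul(-530455, 292), Mul(1233, Pow(292, 3)), Mul(86584, Pow(292, 2)))), 55273), -1) = Pow(Add(Mul(Pow(Add(80, -15184, Mul(9, 85264)), -1), Add(833644, -154892860, Mul(1233, 24897088), Mul(86584, 85264))), 55273), -1) = Pow(Add(Mul(Pow(Add(80, -15184, 767376), -1), Add(833644, -154892860, 30698109504, 7382498176)), 55273), -1) = Pow(Add(Mul(Pow(752272, -1), 37926548464), 55273), -1) = Pow(Add(Mul(Rational(1, 752272), 37926548464), 55273), -1) = Pow(Add(Rational(2370409279, 47017), 55273), -1) = Pow(Rational(4969179920, 47017), -1) = Rational(47017, 4969179920)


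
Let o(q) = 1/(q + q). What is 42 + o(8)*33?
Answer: 705/16 ≈ 44.063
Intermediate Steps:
o(q) = 1/(2*q)
42 + o(8)*33 = 42 + ((½)/8)*33 = 42 + ((½)*(⅛))*33 = 42 + (1/16)*33 = 42 + 33/16 = 705/16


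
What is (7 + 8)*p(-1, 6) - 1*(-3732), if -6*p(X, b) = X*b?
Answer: 3747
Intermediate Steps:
p(X, b) = -X*b/6
(7 + 8)*p(-1, 6) - 1*(-3732) = (7 + 8)*(-1/6*(-1)*6) - 1*(-3732) = 15*1 + 3732 = 15 + 3732 = 3747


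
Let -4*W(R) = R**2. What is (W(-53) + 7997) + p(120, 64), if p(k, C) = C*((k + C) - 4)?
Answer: 75259/4 ≈ 18815.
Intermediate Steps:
p(k, C) = C*(-4 + C + k) (p(k, C) = C*((C + k) - 4) = C*(-4 + C + k))
W(R) = -R**2/4
(W(-53) + 7997) + p(120, 64) = (-1/4*(-53)**2 + 7997) + 64*(-4 + 64 + 120) = (-1/4*2809 + 7997) + 64*180 = (-2809/4 + 7997) + 11520 = 29179/4 + 11520 = 75259/4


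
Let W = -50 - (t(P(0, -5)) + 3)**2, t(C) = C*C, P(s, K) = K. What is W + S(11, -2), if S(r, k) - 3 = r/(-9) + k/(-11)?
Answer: -82372/99 ≈ -832.04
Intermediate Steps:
t(C) = C**2
W = -834 (W = -50 - ((-5)**2 + 3)**2 = -50 - (25 + 3)**2 = -50 - 1*28**2 = -50 - 1*784 = -50 - 784 = -834)
S(r, k) = 3 - r/9 - k/11 (S(r, k) = 3 + (r/(-9) + k/(-11)) = 3 + (r*(-1/9) + k*(-1/11)) = 3 + (-r/9 - k/11) = 3 - r/9 - k/11)
W + S(11, -2) = -834 + (3 - 1/9*11 - 1/11*(-2)) = -834 + (3 - 11/9 + 2/11) = -834 + 194/99 = -82372/99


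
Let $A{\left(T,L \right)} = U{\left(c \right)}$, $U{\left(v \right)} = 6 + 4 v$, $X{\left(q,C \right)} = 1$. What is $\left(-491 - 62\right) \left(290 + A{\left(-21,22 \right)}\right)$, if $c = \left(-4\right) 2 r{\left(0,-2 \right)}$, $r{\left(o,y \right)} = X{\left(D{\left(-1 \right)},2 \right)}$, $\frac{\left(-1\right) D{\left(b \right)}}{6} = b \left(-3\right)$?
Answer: $-145992$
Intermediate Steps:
$D{\left(b \right)} = 18 b$ ($D{\left(b \right)} = - 6 b \left(-3\right) = - 6 \left(- 3 b\right) = 18 b$)
$r{\left(o,y \right)} = 1$
$c = -8$ ($c = \left(-4\right) 2 \cdot 1 = \left(-8\right) 1 = -8$)
$A{\left(T,L \right)} = -26$ ($A{\left(T,L \right)} = 6 + 4 \left(-8\right) = 6 - 32 = -26$)
$\left(-491 - 62\right) \left(290 + A{\left(-21,22 \right)}\right) = \left(-491 - 62\right) \left(290 - 26\right) = \left(-553\right) 264 = -145992$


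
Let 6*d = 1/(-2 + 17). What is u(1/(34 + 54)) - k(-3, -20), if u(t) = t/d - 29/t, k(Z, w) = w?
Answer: -111363/44 ≈ -2531.0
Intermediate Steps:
d = 1/90 (d = 1/(6*(-2 + 17)) = (1/6)/15 = (1/6)*(1/15) = 1/90 ≈ 0.011111)
u(t) = -29/t + 90*t (u(t) = t/(1/90) - 29/t = t*90 - 29/t = 90*t - 29/t = -29/t + 90*t)
u(1/(34 + 54)) - k(-3, -20) = (-29/(1/(34 + 54)) + 90/(34 + 54)) - 1*(-20) = (-29/(1/88) + 90/88) + 20 = (-29/1/88 + 90*(1/88)) + 20 = (-29*88 + 45/44) + 20 = (-2552 + 45/44) + 20 = -112243/44 + 20 = -111363/44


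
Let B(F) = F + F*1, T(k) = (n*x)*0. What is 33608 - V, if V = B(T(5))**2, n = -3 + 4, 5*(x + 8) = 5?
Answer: 33608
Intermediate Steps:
x = -7 (x = -8 + (1/5)*5 = -8 + 1 = -7)
n = 1
T(k) = 0 (T(k) = (1*(-7))*0 = -7*0 = 0)
B(F) = 2*F (B(F) = F + F = 2*F)
V = 0 (V = (2*0)**2 = 0**2 = 0)
33608 - V = 33608 - 1*0 = 33608 + 0 = 33608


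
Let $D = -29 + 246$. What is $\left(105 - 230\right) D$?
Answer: $-27125$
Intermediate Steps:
$D = 217$
$\left(105 - 230\right) D = \left(105 - 230\right) 217 = \left(-125\right) 217 = -27125$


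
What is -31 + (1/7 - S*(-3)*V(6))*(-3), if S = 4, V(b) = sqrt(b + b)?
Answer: -220/7 - 72*sqrt(3) ≈ -156.14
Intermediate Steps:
V(b) = sqrt(2)*sqrt(b) (V(b) = sqrt(2*b) = sqrt(2)*sqrt(b))
-31 + (1/7 - S*(-3)*V(6))*(-3) = -31 + (1/7 - 4*(-3)*sqrt(2)*sqrt(6))*(-3) = -31 + (1/7 - (-12)*2*sqrt(3))*(-3) = -31 + (1/7 - (-24)*sqrt(3))*(-3) = -31 + (1/7 + 24*sqrt(3))*(-3) = -31 + (-3/7 - 72*sqrt(3)) = -220/7 - 72*sqrt(3)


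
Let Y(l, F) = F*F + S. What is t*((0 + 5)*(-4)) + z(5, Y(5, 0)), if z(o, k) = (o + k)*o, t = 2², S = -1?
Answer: -60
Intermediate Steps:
Y(l, F) = -1 + F² (Y(l, F) = F*F - 1 = F² - 1 = -1 + F²)
t = 4
z(o, k) = o*(k + o) (z(o, k) = (k + o)*o = o*(k + o))
t*((0 + 5)*(-4)) + z(5, Y(5, 0)) = 4*((0 + 5)*(-4)) + 5*((-1 + 0²) + 5) = 4*(5*(-4)) + 5*((-1 + 0) + 5) = 4*(-20) + 5*(-1 + 5) = -80 + 5*4 = -80 + 20 = -60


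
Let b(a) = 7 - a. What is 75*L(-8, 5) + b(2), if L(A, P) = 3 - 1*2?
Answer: 80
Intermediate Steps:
L(A, P) = 1 (L(A, P) = 3 - 2 = 1)
75*L(-8, 5) + b(2) = 75*1 + (7 - 1*2) = 75 + (7 - 2) = 75 + 5 = 80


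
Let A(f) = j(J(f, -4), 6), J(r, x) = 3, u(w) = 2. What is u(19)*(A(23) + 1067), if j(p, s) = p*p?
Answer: 2152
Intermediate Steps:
j(p, s) = p**2
A(f) = 9 (A(f) = 3**2 = 9)
u(19)*(A(23) + 1067) = 2*(9 + 1067) = 2*1076 = 2152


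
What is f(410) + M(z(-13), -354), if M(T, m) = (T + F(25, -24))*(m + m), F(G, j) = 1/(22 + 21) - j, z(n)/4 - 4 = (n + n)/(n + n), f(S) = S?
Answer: -1322614/43 ≈ -30758.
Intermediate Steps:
z(n) = 20 (z(n) = 16 + 4*((n + n)/(n + n)) = 16 + 4*((2*n)/((2*n))) = 16 + 4*((2*n)*(1/(2*n))) = 16 + 4*1 = 16 + 4 = 20)
F(G, j) = 1/43 - j
M(T, m) = 2*m*(1033/43 + T) (M(T, m) = (T + (1/43 - 1*(-24)))*(m + m) = (T + (1/43 + 24))*(2*m) = (T + 1033/43)*(2*m) = (1033/43 + T)*(2*m) = 2*m*(1033/43 + T))
f(410) + M(z(-13), -354) = 410 + (2/43)*(-354)*(1033 + 43*20) = 410 + (2/43)*(-354)*(1033 + 860) = 410 + (2/43)*(-354)*1893 = 410 - 1340244/43 = -1322614/43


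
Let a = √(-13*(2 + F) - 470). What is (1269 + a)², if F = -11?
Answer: (1269 + I*√353)² ≈ 1.61e+6 + 47685.0*I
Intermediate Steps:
a = I*√353 (a = √(-13*(2 - 11) - 470) = √(-13*(-9) - 470) = √(117 - 470) = √(-353) = I*√353 ≈ 18.788*I)
(1269 + a)² = (1269 + I*√353)²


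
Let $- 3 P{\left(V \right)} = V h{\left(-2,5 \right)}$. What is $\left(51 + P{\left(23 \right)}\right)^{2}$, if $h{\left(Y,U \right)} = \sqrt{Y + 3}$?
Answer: $\frac{16900}{9} \approx 1877.8$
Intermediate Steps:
$h{\left(Y,U \right)} = \sqrt{3 + Y}$
$P{\left(V \right)} = - \frac{V}{3}$ ($P{\left(V \right)} = - \frac{V \sqrt{3 - 2}}{3} = - \frac{V \sqrt{1}}{3} = - \frac{V 1}{3} = - \frac{V}{3}$)
$\left(51 + P{\left(23 \right)}\right)^{2} = \left(51 - \frac{23}{3}\right)^{2} = \left(\frac{130}{3}\right)^{2} = \frac{16900}{9}$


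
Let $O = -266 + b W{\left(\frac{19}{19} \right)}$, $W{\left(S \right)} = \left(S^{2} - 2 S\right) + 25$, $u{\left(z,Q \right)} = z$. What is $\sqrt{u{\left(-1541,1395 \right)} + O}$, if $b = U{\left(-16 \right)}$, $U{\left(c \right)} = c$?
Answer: $i \sqrt{2191} \approx 46.808 i$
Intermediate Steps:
$W{\left(S \right)} = 25 + S^{2} - 2 S$
$b = -16$
$O = -650$ ($O = -266 - 16 \left(25 + \left(\frac{19}{19}\right)^{2} - 2 \cdot \frac{19}{19}\right) = -266 - 16 \left(25 + \left(19 \cdot \frac{1}{19}\right)^{2} - 2 \cdot 19 \cdot \frac{1}{19}\right) = -266 - 16 \left(25 + 1^{2} - 2\right) = -266 - 16 \left(25 + 1 - 2\right) = -266 - 384 = -650$)
$\sqrt{u{\left(-1541,1395 \right)} + O} = \sqrt{-1541 - 650} = \sqrt{-2191} = i \sqrt{2191}$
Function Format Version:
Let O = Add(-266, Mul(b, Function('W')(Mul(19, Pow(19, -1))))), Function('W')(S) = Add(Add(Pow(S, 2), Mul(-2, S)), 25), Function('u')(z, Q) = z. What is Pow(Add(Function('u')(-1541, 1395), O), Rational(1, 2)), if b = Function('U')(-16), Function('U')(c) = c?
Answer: Mul(I, Pow(2191, Rational(1, 2))) ≈ Mul(46.808, I)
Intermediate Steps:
Function('W')(S) = Add(25, Pow(S, 2), Mul(-2, S))
b = -16
O = -650 (O = Add(-266, Mul(-16, Add(25, Pow(Mul(19, Pow(19, -1)), 2), Mul(-2, Mul(19, Pow(19, -1)))))) = Add(-266, Mul(-16, Add(25, Pow(Mul(19, Rational(1, 19)), 2), Mul(-2, Mul(19, Rational(1, 19)))))) = Add(-266, Mul(-16, Add(25, Pow(1, 2), Mul(-2, 1)))) = Add(-266, Mul(-16, Add(25, 1, -2))) = Add(-266, Mul(-16, 24)) = Add(-266, -384) = -650)
Pow(Add(Function('u')(-1541, 1395), O), Rational(1, 2)) = Pow(Add(-1541, -650), Rational(1, 2)) = Pow(-2191, Rational(1, 2)) = Mul(I, Pow(2191, Rational(1, 2)))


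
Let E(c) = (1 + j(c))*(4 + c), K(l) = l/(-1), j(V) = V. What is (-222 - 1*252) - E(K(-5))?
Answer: -528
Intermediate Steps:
K(l) = -l (K(l) = l*(-1) = -l)
E(c) = (1 + c)*(4 + c)
(-222 - 1*252) - E(K(-5)) = (-222 - 1*252) - (4 + (-1*(-5))² + 5*(-1*(-5))) = (-222 - 252) - (4 + 5² + 5*5) = -474 - (4 + 25 + 25) = -474 - 1*54 = -474 - 54 = -528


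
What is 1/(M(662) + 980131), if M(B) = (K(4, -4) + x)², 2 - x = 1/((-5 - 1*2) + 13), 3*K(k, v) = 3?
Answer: 36/35285005 ≈ 1.0203e-6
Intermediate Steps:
K(k, v) = 1 (K(k, v) = (⅓)*3 = 1)
x = 11/6 (x = 2 - 1/((-5 - 1*2) + 13) = 2 - 1/((-5 - 2) + 13) = 2 - 1/(-7 + 13) = 2 - 1/6 = 2 - 1*⅙ = 2 - ⅙ = 11/6 ≈ 1.8333)
M(B) = 289/36 (M(B) = (1 + 11/6)² = (17/6)² = 289/36)
1/(M(662) + 980131) = 1/(289/36 + 980131) = 1/(35285005/36) = 36/35285005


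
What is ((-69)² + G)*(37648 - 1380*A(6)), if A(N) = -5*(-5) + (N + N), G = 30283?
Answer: -470010128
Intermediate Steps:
A(N) = 25 + 2*N
((-69)² + G)*(37648 - 1380*A(6)) = ((-69)² + 30283)*(37648 - 1380*(25 + 2*6)) = (4761 + 30283)*(37648 - 1380*(25 + 12)) = 35044*(37648 - 1380*37) = 35044*(37648 - 51060) = 35044*(-13412) = -470010128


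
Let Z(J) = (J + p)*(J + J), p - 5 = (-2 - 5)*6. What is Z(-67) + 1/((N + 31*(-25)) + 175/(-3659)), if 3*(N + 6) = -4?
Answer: 119685116351/8588198 ≈ 13936.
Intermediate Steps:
N = -22/3 (N = -6 + (1/3)*(-4) = -6 - 4/3 = -22/3 ≈ -7.3333)
p = -37 (p = 5 + (-2 - 5)*6 = 5 - 7*6 = 5 - 42 = -37)
Z(J) = 2*J*(-37 + J) (Z(J) = (J - 37)*(J + J) = (-37 + J)*(2*J) = 2*J*(-37 + J))
Z(-67) + 1/((N + 31*(-25)) + 175/(-3659)) = 2*(-67)*(-37 - 67) + 1/((-22/3 + 31*(-25)) + 175/(-3659)) = 2*(-67)*(-104) + 1/((-22/3 - 775) + 175*(-1/3659)) = 13936 + 1/(-2347/3 - 175/3659) = 13936 + 1/(-8588198/10977) = 13936 - 10977/8588198 = 119685116351/8588198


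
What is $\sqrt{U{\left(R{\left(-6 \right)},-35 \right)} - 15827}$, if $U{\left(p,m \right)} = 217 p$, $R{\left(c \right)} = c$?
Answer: $i \sqrt{17129} \approx 130.88 i$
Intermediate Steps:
$\sqrt{U{\left(R{\left(-6 \right)},-35 \right)} - 15827} = \sqrt{217 \left(-6\right) - 15827} = \sqrt{-1302 - 15827} = \sqrt{-17129} = i \sqrt{17129}$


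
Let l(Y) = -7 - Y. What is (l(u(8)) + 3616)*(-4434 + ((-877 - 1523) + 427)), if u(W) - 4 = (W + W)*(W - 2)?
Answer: -22482163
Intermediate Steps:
u(W) = 4 + 2*W*(-2 + W) (u(W) = 4 + (W + W)*(W - 2) = 4 + (2*W)*(-2 + W) = 4 + 2*W*(-2 + W))
(l(u(8)) + 3616)*(-4434 + ((-877 - 1523) + 427)) = ((-7 - (4 - 4*8 + 2*8²)) + 3616)*(-4434 + ((-877 - 1523) + 427)) = ((-7 - (4 - 32 + 2*64)) + 3616)*(-4434 + (-2400 + 427)) = ((-7 - (4 - 32 + 128)) + 3616)*(-4434 - 1973) = ((-7 - 1*100) + 3616)*(-6407) = ((-7 - 100) + 3616)*(-6407) = (-107 + 3616)*(-6407) = 3509*(-6407) = -22482163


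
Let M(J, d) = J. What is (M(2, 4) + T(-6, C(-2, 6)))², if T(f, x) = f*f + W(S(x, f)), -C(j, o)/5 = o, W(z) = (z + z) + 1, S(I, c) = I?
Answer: 441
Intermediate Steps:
W(z) = 1 + 2*z (W(z) = 2*z + 1 = 1 + 2*z)
C(j, o) = -5*o
T(f, x) = 1 + f² + 2*x (T(f, x) = f*f + (1 + 2*x) = f² + (1 + 2*x) = 1 + f² + 2*x)
(M(2, 4) + T(-6, C(-2, 6)))² = (2 + (1 + (-6)² + 2*(-5*6)))² = (2 + (1 + 36 + 2*(-30)))² = (2 + (1 + 36 - 60))² = (2 - 23)² = (-21)² = 441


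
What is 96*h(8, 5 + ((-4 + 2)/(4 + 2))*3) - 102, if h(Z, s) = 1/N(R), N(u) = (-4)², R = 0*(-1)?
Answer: -96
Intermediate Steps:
R = 0
N(u) = 16
h(Z, s) = 1/16
96*h(8, 5 + ((-4 + 2)/(4 + 2))*3) - 102 = 96*(1/16) - 102 = 6 - 102 = -96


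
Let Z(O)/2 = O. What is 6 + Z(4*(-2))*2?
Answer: -26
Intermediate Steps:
Z(O) = 2*O
6 + Z(4*(-2))*2 = 6 + (2*(4*(-2)))*2 = 6 + (2*(-8))*2 = 6 - 16*2 = 6 - 32 = -26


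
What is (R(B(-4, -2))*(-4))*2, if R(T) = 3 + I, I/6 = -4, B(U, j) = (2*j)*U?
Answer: 168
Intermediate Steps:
B(U, j) = 2*U*j
I = -24 (I = 6*(-4) = -24)
R(T) = -21 (R(T) = 3 - 24 = -21)
(R(B(-4, -2))*(-4))*2 = -21*(-4)*2 = 84*2 = 168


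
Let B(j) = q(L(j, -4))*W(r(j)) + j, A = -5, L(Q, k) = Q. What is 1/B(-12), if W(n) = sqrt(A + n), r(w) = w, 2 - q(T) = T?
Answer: -3/869 - 7*I*sqrt(17)/1738 ≈ -0.0034522 - 0.016606*I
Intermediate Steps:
q(T) = 2 - T
W(n) = sqrt(-5 + n)
B(j) = j + sqrt(-5 + j)*(2 - j) (B(j) = (2 - j)*sqrt(-5 + j) + j = sqrt(-5 + j)*(2 - j) + j = j + sqrt(-5 + j)*(2 - j))
1/B(-12) = 1/(-12 + sqrt(-5 - 12)*(2 - 1*(-12))) = 1/(-12 + sqrt(-17)*(2 + 12)) = 1/(-12 + (I*sqrt(17))*14) = 1/(-12 + 14*I*sqrt(17))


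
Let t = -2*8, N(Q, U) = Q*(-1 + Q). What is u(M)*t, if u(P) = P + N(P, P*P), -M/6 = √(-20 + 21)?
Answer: -576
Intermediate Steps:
M = -6 (M = -6*√(-20 + 21) = -6*√1 = -6*1 = -6)
u(P) = P + P*(-1 + P)
t = -16
u(M)*t = (-6)²*(-16) = 36*(-16) = -576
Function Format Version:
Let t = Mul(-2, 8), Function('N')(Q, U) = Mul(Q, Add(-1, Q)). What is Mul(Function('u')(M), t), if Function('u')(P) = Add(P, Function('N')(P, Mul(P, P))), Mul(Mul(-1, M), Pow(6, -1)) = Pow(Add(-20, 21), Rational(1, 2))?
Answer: -576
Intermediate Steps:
M = -6 (M = Mul(-6, Pow(Add(-20, 21), Rational(1, 2))) = Mul(-6, Pow(1, Rational(1, 2))) = Mul(-6, 1) = -6)
Function('u')(P) = Add(P, Mul(P, Add(-1, P)))
t = -16
Mul(Function('u')(M), t) = Mul(Pow(-6, 2), -16) = Mul(36, -16) = -576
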